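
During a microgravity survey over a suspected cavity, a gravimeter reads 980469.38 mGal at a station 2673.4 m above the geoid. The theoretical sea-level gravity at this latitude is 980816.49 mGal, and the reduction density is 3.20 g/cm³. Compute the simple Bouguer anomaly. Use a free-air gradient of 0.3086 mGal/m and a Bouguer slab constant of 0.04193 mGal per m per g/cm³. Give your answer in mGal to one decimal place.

Free-air correction = 0.3086 × 2673.4 = 825.01 mGal
Free-air anomaly = 980469.38 − 980816.49 + (825.01) = 477.90 mGal
Bouguer slab correction = 0.04193 × 3.20 × 2673.4 = 358.71 mGal
Simple Bouguer anomaly = 477.90 − (358.71) = 119.19 mGal

119.2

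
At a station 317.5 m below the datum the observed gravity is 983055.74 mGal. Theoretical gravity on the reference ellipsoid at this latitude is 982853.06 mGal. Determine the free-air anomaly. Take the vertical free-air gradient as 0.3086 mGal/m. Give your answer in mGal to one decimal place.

Free-air correction = 0.3086 × -317.5 = -97.98 mGal
Free-air anomaly = 983055.74 − 982853.06 + (-97.98) = 104.70 mGal

104.7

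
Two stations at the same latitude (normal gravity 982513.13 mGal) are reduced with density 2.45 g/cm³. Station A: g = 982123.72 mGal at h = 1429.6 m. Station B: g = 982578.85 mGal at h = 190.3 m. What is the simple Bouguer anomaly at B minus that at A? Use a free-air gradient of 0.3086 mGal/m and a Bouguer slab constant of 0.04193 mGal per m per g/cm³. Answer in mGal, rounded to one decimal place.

200.0

Δg_SB(A) = 982123.72 − 982513.13 + 0.3086×1429.6 − 0.04193×2.45×1429.6 = -95.10 mGal
Δg_SB(B) = 982578.85 − 982513.13 + 0.3086×190.3 − 0.04193×2.45×190.3 = 104.90 mGal
Difference = 104.90 − (-95.10) = 200.00 mGal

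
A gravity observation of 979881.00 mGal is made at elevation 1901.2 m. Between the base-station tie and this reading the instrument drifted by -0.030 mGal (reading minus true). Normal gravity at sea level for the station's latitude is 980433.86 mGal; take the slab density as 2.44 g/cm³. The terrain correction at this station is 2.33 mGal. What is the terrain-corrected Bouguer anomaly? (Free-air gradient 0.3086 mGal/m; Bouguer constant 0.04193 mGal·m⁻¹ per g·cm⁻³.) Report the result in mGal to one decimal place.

Drift-corrected reading = 979881.00 − (-0.030) = 979881.030 mGal
Free-air correction = 0.3086 × 1901.2 = 586.71 mGal
Free-air anomaly = 979881.030 − 980433.86 + (586.71) = 33.880 mGal
Bouguer slab correction = 0.04193 × 2.44 × 1901.2 = 194.51 mGal
Simple Bouguer anomaly = 33.880 − (194.51) = -160.630 mGal
Complete Bouguer anomaly = -160.630 + 2.33 = -158.300 mGal

-158.3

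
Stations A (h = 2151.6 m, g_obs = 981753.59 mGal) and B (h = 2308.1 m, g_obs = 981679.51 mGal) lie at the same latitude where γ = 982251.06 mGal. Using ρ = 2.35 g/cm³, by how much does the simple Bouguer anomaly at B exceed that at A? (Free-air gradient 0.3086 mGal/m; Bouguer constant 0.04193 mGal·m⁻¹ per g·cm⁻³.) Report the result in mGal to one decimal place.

-41.2

Δg_SB(A) = 981753.59 − 982251.06 + 0.3086×2151.6 − 0.04193×2.35×2151.6 = -45.50 mGal
Δg_SB(B) = 981679.51 − 982251.06 + 0.3086×2308.1 − 0.04193×2.35×2308.1 = -86.70 mGal
Difference = -86.70 − (-45.50) = -41.20 mGal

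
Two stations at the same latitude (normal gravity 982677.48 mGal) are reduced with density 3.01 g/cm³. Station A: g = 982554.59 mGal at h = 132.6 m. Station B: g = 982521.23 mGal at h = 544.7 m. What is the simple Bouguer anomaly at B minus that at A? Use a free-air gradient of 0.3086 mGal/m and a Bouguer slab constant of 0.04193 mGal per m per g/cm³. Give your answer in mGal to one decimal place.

Δg_SB(A) = 982554.59 − 982677.48 + 0.3086×132.6 − 0.04193×3.01×132.6 = -98.70 mGal
Δg_SB(B) = 982521.23 − 982677.48 + 0.3086×544.7 − 0.04193×3.01×544.7 = -56.90 mGal
Difference = -56.90 − (-98.70) = 41.80 mGal

41.8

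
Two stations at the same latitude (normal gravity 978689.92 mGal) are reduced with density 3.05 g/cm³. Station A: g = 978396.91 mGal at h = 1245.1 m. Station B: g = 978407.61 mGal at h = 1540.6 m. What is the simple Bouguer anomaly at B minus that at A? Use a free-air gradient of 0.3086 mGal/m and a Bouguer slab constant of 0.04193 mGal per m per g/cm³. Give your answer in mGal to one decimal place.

64.1

Δg_SB(A) = 978396.91 − 978689.92 + 0.3086×1245.1 − 0.04193×3.05×1245.1 = -68.00 mGal
Δg_SB(B) = 978407.61 − 978689.92 + 0.3086×1540.6 − 0.04193×3.05×1540.6 = -3.90 mGal
Difference = -3.90 − (-68.00) = 64.10 mGal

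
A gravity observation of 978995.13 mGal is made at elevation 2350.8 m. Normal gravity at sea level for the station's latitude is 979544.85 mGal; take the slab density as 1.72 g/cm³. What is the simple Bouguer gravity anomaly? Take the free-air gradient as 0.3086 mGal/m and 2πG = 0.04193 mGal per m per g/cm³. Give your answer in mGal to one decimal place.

6.2

Free-air correction = 0.3086 × 2350.8 = 725.46 mGal
Free-air anomaly = 978995.13 − 979544.85 + (725.46) = 175.74 mGal
Bouguer slab correction = 0.04193 × 1.72 × 2350.8 = 169.54 mGal
Simple Bouguer anomaly = 175.74 − (169.54) = 6.20 mGal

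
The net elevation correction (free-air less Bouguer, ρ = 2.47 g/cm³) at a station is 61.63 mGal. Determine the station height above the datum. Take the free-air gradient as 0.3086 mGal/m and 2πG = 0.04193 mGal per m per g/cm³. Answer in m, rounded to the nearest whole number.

301

Combined gradient = 0.3086 − 0.04193 × 2.47 = 0.2050329 mGal/m
h = 61.63 / 0.2050329 = 300.59 m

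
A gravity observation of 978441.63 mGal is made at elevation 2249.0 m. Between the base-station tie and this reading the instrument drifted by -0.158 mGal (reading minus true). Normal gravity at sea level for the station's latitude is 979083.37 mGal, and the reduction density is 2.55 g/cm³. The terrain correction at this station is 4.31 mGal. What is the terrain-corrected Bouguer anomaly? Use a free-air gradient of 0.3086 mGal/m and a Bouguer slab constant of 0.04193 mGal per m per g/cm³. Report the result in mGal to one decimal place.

-183.7

Drift-corrected reading = 978441.63 − (-0.158) = 978441.788 mGal
Free-air correction = 0.3086 × 2249.0 = 694.04 mGal
Free-air anomaly = 978441.788 − 979083.37 + (694.04) = 52.458 mGal
Bouguer slab correction = 0.04193 × 2.55 × 2249.0 = 240.47 mGal
Simple Bouguer anomaly = 52.458 − (240.47) = -188.012 mGal
Complete Bouguer anomaly = -188.012 + 4.31 = -183.702 mGal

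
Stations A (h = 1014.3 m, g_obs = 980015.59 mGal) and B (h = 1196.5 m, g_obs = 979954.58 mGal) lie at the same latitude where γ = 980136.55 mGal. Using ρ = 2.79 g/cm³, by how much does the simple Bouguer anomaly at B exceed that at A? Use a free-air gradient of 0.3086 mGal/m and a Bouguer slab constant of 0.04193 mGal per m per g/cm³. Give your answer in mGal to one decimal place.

Δg_SB(A) = 980015.59 − 980136.55 + 0.3086×1014.3 − 0.04193×2.79×1014.3 = 73.40 mGal
Δg_SB(B) = 979954.58 − 980136.55 + 0.3086×1196.5 − 0.04193×2.79×1196.5 = 47.30 mGal
Difference = 47.30 − (73.40) = -26.10 mGal

-26.1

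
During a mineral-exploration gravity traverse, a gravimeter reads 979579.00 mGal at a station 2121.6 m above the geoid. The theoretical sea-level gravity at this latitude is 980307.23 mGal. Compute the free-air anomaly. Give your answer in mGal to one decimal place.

-73.5

Free-air correction = 0.3086 × 2121.6 = 654.73 mGal
Free-air anomaly = 979579.00 − 980307.23 + (654.73) = -73.50 mGal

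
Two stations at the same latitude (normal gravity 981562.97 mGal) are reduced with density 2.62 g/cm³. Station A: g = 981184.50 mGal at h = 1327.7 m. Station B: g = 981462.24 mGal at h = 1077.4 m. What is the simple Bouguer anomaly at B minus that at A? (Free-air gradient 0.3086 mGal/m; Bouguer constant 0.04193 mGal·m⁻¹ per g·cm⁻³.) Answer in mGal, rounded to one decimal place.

228.0

Δg_SB(A) = 981184.50 − 981562.97 + 0.3086×1327.7 − 0.04193×2.62×1327.7 = -114.60 mGal
Δg_SB(B) = 981462.24 − 981562.97 + 0.3086×1077.4 − 0.04193×2.62×1077.4 = 113.40 mGal
Difference = 113.40 − (-114.60) = 228.00 mGal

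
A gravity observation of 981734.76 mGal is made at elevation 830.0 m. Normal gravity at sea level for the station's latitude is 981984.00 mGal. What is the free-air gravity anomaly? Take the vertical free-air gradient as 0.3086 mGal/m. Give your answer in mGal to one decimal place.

Free-air correction = 0.3086 × 830.0 = 256.14 mGal
Free-air anomaly = 981734.76 − 981984.00 + (256.14) = 6.90 mGal

6.9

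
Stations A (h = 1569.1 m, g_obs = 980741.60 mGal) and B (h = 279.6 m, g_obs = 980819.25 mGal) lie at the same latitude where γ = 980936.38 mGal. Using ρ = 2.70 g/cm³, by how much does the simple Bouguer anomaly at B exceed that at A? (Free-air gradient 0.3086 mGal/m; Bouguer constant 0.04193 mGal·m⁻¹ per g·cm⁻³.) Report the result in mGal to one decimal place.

-174.3

Δg_SB(A) = 980741.60 − 980936.38 + 0.3086×1569.1 − 0.04193×2.70×1569.1 = 111.80 mGal
Δg_SB(B) = 980819.25 − 980936.38 + 0.3086×279.6 − 0.04193×2.70×279.6 = -62.50 mGal
Difference = -62.50 − (111.80) = -174.30 mGal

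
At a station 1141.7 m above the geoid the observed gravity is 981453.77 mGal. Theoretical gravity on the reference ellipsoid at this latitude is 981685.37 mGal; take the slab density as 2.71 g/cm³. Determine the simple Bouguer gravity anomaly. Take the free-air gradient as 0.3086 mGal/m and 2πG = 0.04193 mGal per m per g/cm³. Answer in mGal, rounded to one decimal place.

-9.0

Free-air correction = 0.3086 × 1141.7 = 352.33 mGal
Free-air anomaly = 981453.77 − 981685.37 + (352.33) = 120.73 mGal
Bouguer slab correction = 0.04193 × 2.71 × 1141.7 = 129.73 mGal
Simple Bouguer anomaly = 120.73 − (129.73) = -9.00 mGal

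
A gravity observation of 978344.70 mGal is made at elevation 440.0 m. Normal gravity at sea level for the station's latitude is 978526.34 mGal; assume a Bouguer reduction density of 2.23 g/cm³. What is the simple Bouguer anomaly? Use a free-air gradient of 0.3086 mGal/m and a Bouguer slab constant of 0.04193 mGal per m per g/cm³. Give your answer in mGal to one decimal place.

Free-air correction = 0.3086 × 440.0 = 135.78 mGal
Free-air anomaly = 978344.70 − 978526.34 + (135.78) = -45.86 mGal
Bouguer slab correction = 0.04193 × 2.23 × 440.0 = 41.14 mGal
Simple Bouguer anomaly = -45.86 − (41.14) = -87.00 mGal

-87.0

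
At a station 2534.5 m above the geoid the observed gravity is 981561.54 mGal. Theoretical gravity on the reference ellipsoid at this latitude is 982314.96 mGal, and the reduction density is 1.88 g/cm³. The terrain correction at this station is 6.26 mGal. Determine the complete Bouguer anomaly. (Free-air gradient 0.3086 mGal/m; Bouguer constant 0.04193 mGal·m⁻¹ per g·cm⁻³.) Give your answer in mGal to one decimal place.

-164.8

Free-air correction = 0.3086 × 2534.5 = 782.15 mGal
Free-air anomaly = 981561.54 − 982314.96 + (782.15) = 28.73 mGal
Bouguer slab correction = 0.04193 × 1.88 × 2534.5 = 199.79 mGal
Simple Bouguer anomaly = 28.73 − (199.79) = -171.06 mGal
Complete Bouguer anomaly = -171.06 + 6.26 = -164.80 mGal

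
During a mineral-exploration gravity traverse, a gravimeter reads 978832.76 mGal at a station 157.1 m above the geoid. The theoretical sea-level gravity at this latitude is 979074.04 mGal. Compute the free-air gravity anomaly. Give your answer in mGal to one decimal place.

Free-air correction = 0.3086 × 157.1 = 48.48 mGal
Free-air anomaly = 978832.76 − 979074.04 + (48.48) = -192.80 mGal

-192.8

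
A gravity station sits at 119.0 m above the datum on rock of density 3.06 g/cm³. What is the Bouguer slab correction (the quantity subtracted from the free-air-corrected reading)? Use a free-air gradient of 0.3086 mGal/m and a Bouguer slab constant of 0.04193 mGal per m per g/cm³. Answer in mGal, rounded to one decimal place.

15.3

Bouguer slab correction = 0.04193 × 3.06 × 119.0 = 15.3 mGal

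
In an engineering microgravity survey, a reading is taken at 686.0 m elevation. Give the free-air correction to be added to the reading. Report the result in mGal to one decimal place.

Free-air correction = 0.3086 × 686.0 = 211.7 mGal

211.7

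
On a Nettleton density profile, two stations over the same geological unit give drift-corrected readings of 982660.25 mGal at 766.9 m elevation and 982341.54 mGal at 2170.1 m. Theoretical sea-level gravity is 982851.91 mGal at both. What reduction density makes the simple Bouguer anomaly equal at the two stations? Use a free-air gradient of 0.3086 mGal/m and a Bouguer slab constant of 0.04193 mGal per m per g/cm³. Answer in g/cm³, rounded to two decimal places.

Δg_obs = 982341.54 − 982660.25 = -318.71 mGal over Δh = 2170.1 − 766.9 = 1403.2 m
Equal Bouguer anomalies ⇒ Δg_obs + (0.3086 − 0.04193ρ)·Δh = 0
0.3086 − 0.04193ρ = −Δg_obs/Δh = 0.22713
ρ = (0.3086 − 0.22713) / 0.04193 = 1.94 g/cm³

1.94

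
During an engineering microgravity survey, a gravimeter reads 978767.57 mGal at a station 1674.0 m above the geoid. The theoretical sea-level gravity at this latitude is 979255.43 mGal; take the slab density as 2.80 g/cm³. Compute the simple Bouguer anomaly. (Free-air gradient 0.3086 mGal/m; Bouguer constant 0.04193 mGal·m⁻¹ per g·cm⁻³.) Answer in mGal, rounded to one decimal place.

Free-air correction = 0.3086 × 1674.0 = 516.60 mGal
Free-air anomaly = 978767.57 − 979255.43 + (516.60) = 28.74 mGal
Bouguer slab correction = 0.04193 × 2.80 × 1674.0 = 196.53 mGal
Simple Bouguer anomaly = 28.74 − (196.53) = -167.79 mGal

-167.8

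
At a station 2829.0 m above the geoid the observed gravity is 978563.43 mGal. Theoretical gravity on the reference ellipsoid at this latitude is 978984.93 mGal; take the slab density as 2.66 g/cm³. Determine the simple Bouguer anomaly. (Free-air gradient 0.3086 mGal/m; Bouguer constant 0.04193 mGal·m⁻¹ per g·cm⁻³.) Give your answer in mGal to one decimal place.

Free-air correction = 0.3086 × 2829.0 = 873.03 mGal
Free-air anomaly = 978563.43 − 978984.93 + (873.03) = 451.53 mGal
Bouguer slab correction = 0.04193 × 2.66 × 2829.0 = 315.53 mGal
Simple Bouguer anomaly = 451.53 − (315.53) = 136.00 mGal

136.0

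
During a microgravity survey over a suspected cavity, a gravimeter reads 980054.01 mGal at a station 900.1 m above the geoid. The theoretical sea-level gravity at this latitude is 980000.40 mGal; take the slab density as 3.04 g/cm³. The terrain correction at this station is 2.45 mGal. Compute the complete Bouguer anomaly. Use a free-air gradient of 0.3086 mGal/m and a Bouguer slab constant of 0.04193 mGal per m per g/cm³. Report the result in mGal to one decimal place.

219.1

Free-air correction = 0.3086 × 900.1 = 277.77 mGal
Free-air anomaly = 980054.01 − 980000.40 + (277.77) = 331.38 mGal
Bouguer slab correction = 0.04193 × 3.04 × 900.1 = 114.73 mGal
Simple Bouguer anomaly = 331.38 − (114.73) = 216.65 mGal
Complete Bouguer anomaly = 216.65 + 2.45 = 219.10 mGal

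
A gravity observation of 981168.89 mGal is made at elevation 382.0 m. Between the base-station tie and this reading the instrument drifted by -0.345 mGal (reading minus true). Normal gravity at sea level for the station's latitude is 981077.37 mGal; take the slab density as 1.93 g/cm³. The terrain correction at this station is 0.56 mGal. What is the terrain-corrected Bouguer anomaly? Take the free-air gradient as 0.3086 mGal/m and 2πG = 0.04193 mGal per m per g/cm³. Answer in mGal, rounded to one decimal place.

179.4

Drift-corrected reading = 981168.89 − (-0.345) = 981169.235 mGal
Free-air correction = 0.3086 × 382.0 = 117.89 mGal
Free-air anomaly = 981169.235 − 981077.37 + (117.89) = 209.755 mGal
Bouguer slab correction = 0.04193 × 1.93 × 382.0 = 30.91 mGal
Simple Bouguer anomaly = 209.755 − (30.91) = 178.845 mGal
Complete Bouguer anomaly = 178.845 + 0.56 = 179.405 mGal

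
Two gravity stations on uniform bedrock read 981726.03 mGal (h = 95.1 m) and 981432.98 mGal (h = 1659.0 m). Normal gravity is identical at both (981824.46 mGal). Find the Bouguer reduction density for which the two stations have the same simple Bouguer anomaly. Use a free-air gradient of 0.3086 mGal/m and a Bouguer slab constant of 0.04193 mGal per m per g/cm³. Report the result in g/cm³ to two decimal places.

2.89

Δg_obs = 981432.98 − 981726.03 = -293.05 mGal over Δh = 1659.0 − 95.1 = 1563.9 m
Equal Bouguer anomalies ⇒ Δg_obs + (0.3086 − 0.04193ρ)·Δh = 0
0.3086 − 0.04193ρ = −Δg_obs/Δh = 0.18738
ρ = (0.3086 − 0.18738) / 0.04193 = 2.89 g/cm³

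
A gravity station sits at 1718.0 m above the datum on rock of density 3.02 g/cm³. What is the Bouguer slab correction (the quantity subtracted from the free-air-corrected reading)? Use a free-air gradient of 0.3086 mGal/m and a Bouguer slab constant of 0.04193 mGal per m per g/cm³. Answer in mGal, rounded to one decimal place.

Bouguer slab correction = 0.04193 × 3.02 × 1718.0 = 217.5 mGal

217.5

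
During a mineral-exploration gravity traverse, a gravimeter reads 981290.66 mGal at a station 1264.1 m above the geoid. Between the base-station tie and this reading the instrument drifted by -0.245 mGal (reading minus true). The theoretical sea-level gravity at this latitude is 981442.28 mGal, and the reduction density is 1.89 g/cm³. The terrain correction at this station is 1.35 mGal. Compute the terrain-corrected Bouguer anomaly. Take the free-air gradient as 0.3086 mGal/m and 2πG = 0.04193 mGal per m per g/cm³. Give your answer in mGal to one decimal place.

139.9

Drift-corrected reading = 981290.66 − (-0.245) = 981290.905 mGal
Free-air correction = 0.3086 × 1264.1 = 390.10 mGal
Free-air anomaly = 981290.905 − 981442.28 + (390.10) = 238.725 mGal
Bouguer slab correction = 0.04193 × 1.89 × 1264.1 = 100.18 mGal
Simple Bouguer anomaly = 238.725 − (100.18) = 138.545 mGal
Complete Bouguer anomaly = 138.545 + 1.35 = 139.895 mGal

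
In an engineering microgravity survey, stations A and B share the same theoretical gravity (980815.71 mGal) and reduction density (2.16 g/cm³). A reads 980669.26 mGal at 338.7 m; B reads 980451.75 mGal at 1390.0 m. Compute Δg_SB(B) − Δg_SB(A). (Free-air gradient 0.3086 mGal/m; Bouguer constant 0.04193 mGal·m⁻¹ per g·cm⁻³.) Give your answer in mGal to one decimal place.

11.7

Δg_SB(A) = 980669.26 − 980815.71 + 0.3086×338.7 − 0.04193×2.16×338.7 = -72.60 mGal
Δg_SB(B) = 980451.75 − 980815.71 + 0.3086×1390.0 − 0.04193×2.16×1390.0 = -60.90 mGal
Difference = -60.90 − (-72.60) = 11.70 mGal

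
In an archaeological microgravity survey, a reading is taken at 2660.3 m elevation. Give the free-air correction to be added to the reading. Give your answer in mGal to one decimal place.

821.0

Free-air correction = 0.3086 × 2660.3 = 821.0 mGal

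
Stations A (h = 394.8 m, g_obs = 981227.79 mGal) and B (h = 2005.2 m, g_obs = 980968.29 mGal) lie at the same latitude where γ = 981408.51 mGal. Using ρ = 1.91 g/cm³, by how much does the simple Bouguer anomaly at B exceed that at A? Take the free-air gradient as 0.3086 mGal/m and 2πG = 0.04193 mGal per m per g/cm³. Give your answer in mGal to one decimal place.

Δg_SB(A) = 981227.79 − 981408.51 + 0.3086×394.8 − 0.04193×1.91×394.8 = -90.50 mGal
Δg_SB(B) = 980968.29 − 981408.51 + 0.3086×2005.2 − 0.04193×1.91×2005.2 = 18.00 mGal
Difference = 18.00 − (-90.50) = 108.50 mGal

108.5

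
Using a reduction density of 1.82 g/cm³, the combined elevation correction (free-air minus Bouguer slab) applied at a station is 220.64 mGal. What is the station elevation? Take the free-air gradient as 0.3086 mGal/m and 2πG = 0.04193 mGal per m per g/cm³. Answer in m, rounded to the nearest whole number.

Combined gradient = 0.3086 − 0.04193 × 1.82 = 0.2322874 mGal/m
h = 220.64 / 0.2322874 = 949.86 m

950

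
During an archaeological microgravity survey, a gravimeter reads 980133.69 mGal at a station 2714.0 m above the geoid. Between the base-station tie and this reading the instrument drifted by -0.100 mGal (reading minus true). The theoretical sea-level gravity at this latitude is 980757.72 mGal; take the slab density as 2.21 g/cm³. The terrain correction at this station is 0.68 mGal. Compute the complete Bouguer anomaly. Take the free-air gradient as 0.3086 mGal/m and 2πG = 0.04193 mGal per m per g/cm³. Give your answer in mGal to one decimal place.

Drift-corrected reading = 980133.69 − (-0.100) = 980133.790 mGal
Free-air correction = 0.3086 × 2714.0 = 837.54 mGal
Free-air anomaly = 980133.790 − 980757.72 + (837.54) = 213.610 mGal
Bouguer slab correction = 0.04193 × 2.21 × 2714.0 = 251.49 mGal
Simple Bouguer anomaly = 213.610 − (251.49) = -37.880 mGal
Complete Bouguer anomaly = -37.880 + 0.68 = -37.200 mGal

-37.2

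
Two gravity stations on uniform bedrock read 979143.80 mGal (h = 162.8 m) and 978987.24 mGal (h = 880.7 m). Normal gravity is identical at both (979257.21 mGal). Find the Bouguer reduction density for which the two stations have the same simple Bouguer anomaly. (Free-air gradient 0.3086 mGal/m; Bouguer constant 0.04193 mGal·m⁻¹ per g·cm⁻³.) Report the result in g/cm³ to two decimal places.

Δg_obs = 978987.24 − 979143.80 = -156.56 mGal over Δh = 880.7 − 162.8 = 717.9 m
Equal Bouguer anomalies ⇒ Δg_obs + (0.3086 − 0.04193ρ)·Δh = 0
0.3086 − 0.04193ρ = −Δg_obs/Δh = 0.21808
ρ = (0.3086 − 0.21808) / 0.04193 = 2.16 g/cm³

2.16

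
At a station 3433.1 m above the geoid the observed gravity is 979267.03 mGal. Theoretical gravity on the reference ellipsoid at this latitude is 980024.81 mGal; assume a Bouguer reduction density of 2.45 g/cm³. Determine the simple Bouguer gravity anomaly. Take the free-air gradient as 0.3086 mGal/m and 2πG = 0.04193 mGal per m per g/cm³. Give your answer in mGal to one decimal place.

Free-air correction = 0.3086 × 3433.1 = 1059.45 mGal
Free-air anomaly = 979267.03 − 980024.81 + (1059.45) = 301.67 mGal
Bouguer slab correction = 0.04193 × 2.45 × 3433.1 = 352.68 mGal
Simple Bouguer anomaly = 301.67 − (352.68) = -51.01 mGal

-51.0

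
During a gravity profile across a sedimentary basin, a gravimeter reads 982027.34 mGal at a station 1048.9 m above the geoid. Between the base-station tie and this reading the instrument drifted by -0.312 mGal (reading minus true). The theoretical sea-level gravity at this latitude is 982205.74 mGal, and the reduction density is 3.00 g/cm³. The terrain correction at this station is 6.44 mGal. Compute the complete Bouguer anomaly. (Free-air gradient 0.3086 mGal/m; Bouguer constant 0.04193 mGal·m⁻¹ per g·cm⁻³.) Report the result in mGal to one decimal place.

Drift-corrected reading = 982027.34 − (-0.312) = 982027.652 mGal
Free-air correction = 0.3086 × 1048.9 = 323.69 mGal
Free-air anomaly = 982027.652 − 982205.74 + (323.69) = 145.602 mGal
Bouguer slab correction = 0.04193 × 3.00 × 1048.9 = 131.94 mGal
Simple Bouguer anomaly = 145.602 − (131.94) = 13.662 mGal
Complete Bouguer anomaly = 13.662 + 6.44 = 20.102 mGal

20.1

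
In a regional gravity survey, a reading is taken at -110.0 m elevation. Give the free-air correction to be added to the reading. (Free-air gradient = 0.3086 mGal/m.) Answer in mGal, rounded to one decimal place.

Free-air correction = 0.3086 × -110.0 = -33.9 mGal

-33.9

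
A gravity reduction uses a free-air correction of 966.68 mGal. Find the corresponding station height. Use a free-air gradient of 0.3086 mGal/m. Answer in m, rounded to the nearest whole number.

3132

h = 966.68 / 0.3086 = 3132.47 m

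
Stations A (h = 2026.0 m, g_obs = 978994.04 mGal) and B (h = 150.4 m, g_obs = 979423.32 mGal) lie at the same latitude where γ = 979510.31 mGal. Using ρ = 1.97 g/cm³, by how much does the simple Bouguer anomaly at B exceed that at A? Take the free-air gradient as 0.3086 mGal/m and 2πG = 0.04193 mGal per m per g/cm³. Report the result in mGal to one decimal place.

Δg_SB(A) = 978994.04 − 979510.31 + 0.3086×2026.0 − 0.04193×1.97×2026.0 = -58.40 mGal
Δg_SB(B) = 979423.32 − 979510.31 + 0.3086×150.4 − 0.04193×1.97×150.4 = -53.00 mGal
Difference = -53.00 − (-58.40) = 5.40 mGal

5.4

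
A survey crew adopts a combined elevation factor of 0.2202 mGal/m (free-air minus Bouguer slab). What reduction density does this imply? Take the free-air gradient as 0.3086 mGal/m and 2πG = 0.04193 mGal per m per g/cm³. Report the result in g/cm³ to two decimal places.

0.2202 = 0.3086 − 0.04193 × ρ
ρ = (0.3086 − 0.2202) / 0.04193 = 2.11 g/cm³

2.11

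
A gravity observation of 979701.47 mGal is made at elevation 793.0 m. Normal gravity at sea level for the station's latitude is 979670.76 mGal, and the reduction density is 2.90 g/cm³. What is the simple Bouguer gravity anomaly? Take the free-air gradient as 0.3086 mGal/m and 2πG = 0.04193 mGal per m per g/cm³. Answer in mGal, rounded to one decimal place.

Free-air correction = 0.3086 × 793.0 = 244.72 mGal
Free-air anomaly = 979701.47 − 979670.76 + (244.72) = 275.43 mGal
Bouguer slab correction = 0.04193 × 2.90 × 793.0 = 96.43 mGal
Simple Bouguer anomaly = 275.43 − (96.43) = 179.00 mGal

179.0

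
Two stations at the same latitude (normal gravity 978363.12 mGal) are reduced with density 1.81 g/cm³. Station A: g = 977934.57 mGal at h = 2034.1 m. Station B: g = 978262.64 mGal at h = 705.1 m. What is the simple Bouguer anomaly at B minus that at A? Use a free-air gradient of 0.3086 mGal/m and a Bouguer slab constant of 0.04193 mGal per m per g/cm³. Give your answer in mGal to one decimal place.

18.8

Δg_SB(A) = 977934.57 − 978363.12 + 0.3086×2034.1 − 0.04193×1.81×2034.1 = 44.80 mGal
Δg_SB(B) = 978262.64 − 978363.12 + 0.3086×705.1 − 0.04193×1.81×705.1 = 63.60 mGal
Difference = 63.60 − (44.80) = 18.80 mGal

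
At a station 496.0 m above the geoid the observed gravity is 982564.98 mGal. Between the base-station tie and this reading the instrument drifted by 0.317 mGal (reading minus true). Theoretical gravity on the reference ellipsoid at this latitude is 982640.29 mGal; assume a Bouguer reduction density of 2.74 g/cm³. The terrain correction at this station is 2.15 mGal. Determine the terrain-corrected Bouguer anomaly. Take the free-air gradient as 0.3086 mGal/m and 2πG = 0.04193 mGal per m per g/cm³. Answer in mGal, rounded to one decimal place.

22.6

Drift-corrected reading = 982564.98 − (0.317) = 982564.663 mGal
Free-air correction = 0.3086 × 496.0 = 153.07 mGal
Free-air anomaly = 982564.663 − 982640.29 + (153.07) = 77.443 mGal
Bouguer slab correction = 0.04193 × 2.74 × 496.0 = 56.98 mGal
Simple Bouguer anomaly = 77.443 − (56.98) = 20.463 mGal
Complete Bouguer anomaly = 20.463 + 2.15 = 22.613 mGal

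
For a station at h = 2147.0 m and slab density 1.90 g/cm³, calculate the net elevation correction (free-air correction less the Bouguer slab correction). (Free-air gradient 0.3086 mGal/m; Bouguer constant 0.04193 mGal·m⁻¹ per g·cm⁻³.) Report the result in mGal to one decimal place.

491.5

Combined gradient = 0.3086 − 0.04193 × 1.90 = 0.2289330 mGal/m
Combined elevation correction = 0.2289330 × 2147.0 = 491.5 mGal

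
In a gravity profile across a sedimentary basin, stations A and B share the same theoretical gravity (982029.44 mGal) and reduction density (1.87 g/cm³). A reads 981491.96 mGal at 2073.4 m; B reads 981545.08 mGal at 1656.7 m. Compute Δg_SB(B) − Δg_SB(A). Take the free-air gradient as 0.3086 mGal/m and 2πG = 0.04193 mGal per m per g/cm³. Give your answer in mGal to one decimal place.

-42.8

Δg_SB(A) = 981491.96 − 982029.44 + 0.3086×2073.4 − 0.04193×1.87×2073.4 = -60.20 mGal
Δg_SB(B) = 981545.08 − 982029.44 + 0.3086×1656.7 − 0.04193×1.87×1656.7 = -103.00 mGal
Difference = -103.00 − (-60.20) = -42.80 mGal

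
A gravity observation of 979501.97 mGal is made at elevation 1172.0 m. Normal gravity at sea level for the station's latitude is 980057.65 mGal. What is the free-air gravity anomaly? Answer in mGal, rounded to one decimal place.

Free-air correction = 0.3086 × 1172.0 = 361.68 mGal
Free-air anomaly = 979501.97 − 980057.65 + (361.68) = -194.00 mGal

-194.0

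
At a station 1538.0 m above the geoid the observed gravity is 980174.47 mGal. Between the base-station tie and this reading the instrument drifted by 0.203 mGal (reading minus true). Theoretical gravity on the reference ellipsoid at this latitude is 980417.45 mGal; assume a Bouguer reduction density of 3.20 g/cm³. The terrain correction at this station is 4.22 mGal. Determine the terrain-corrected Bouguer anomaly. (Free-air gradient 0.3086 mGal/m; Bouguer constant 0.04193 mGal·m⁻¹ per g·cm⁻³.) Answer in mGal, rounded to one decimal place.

Drift-corrected reading = 980174.47 − (0.203) = 980174.267 mGal
Free-air correction = 0.3086 × 1538.0 = 474.63 mGal
Free-air anomaly = 980174.267 − 980417.45 + (474.63) = 231.447 mGal
Bouguer slab correction = 0.04193 × 3.20 × 1538.0 = 206.36 mGal
Simple Bouguer anomaly = 231.447 − (206.36) = 25.087 mGal
Complete Bouguer anomaly = 25.087 + 4.22 = 29.307 mGal

29.3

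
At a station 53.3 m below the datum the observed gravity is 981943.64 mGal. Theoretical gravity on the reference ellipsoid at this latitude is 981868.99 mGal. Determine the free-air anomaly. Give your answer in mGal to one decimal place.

58.2

Free-air correction = 0.3086 × -53.3 = -16.45 mGal
Free-air anomaly = 981943.64 − 981868.99 + (-16.45) = 58.20 mGal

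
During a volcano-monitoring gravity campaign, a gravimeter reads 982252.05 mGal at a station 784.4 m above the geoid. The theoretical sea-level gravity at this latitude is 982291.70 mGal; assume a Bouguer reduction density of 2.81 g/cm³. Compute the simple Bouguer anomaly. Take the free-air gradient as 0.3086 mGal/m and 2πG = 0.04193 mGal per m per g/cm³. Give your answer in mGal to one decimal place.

110.0

Free-air correction = 0.3086 × 784.4 = 242.07 mGal
Free-air anomaly = 982252.05 − 982291.70 + (242.07) = 202.42 mGal
Bouguer slab correction = 0.04193 × 2.81 × 784.4 = 92.42 mGal
Simple Bouguer anomaly = 202.42 − (92.42) = 110.00 mGal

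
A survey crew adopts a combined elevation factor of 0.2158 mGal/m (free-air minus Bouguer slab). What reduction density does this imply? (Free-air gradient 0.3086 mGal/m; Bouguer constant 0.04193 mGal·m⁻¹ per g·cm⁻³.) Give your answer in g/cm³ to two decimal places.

0.2158 = 0.3086 − 0.04193 × ρ
ρ = (0.3086 − 0.2158) / 0.04193 = 2.21 g/cm³

2.21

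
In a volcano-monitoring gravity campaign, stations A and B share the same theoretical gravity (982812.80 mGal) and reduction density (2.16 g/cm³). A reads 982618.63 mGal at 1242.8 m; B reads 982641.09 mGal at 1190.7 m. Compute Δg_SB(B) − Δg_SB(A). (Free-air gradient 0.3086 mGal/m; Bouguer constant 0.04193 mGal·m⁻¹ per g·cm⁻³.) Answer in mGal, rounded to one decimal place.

Δg_SB(A) = 982618.63 − 982812.80 + 0.3086×1242.8 − 0.04193×2.16×1242.8 = 76.80 mGal
Δg_SB(B) = 982641.09 − 982812.80 + 0.3086×1190.7 − 0.04193×2.16×1190.7 = 87.90 mGal
Difference = 87.90 − (76.80) = 11.10 mGal

11.1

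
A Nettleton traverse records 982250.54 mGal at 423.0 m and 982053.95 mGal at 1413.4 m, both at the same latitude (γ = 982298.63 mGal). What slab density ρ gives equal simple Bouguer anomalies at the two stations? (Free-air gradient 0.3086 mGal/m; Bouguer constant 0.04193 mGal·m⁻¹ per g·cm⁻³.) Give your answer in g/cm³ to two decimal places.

2.63

Δg_obs = 982053.95 − 982250.54 = -196.59 mGal over Δh = 1413.4 − 423.0 = 990.4 m
Equal Bouguer anomalies ⇒ Δg_obs + (0.3086 − 0.04193ρ)·Δh = 0
0.3086 − 0.04193ρ = −Δg_obs/Δh = 0.19850
ρ = (0.3086 − 0.19850) / 0.04193 = 2.63 g/cm³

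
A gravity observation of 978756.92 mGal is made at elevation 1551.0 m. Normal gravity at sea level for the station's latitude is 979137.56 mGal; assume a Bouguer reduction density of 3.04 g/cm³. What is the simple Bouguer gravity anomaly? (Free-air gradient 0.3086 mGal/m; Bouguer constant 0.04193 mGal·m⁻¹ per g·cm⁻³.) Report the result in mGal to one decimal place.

Free-air correction = 0.3086 × 1551.0 = 478.64 mGal
Free-air anomaly = 978756.92 − 979137.56 + (478.64) = 98.00 mGal
Bouguer slab correction = 0.04193 × 3.04 × 1551.0 = 197.70 mGal
Simple Bouguer anomaly = 98.00 − (197.70) = -99.70 mGal

-99.7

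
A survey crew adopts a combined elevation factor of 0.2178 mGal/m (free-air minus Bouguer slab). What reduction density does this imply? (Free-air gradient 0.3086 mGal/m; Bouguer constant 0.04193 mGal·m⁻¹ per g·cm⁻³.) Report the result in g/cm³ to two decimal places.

0.2178 = 0.3086 − 0.04193 × ρ
ρ = (0.3086 − 0.2178) / 0.04193 = 2.17 g/cm³

2.17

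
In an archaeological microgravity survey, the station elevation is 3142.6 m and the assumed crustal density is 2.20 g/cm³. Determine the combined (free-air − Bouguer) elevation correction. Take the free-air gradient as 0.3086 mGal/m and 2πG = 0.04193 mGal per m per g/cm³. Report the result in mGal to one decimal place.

Combined gradient = 0.3086 − 0.04193 × 2.20 = 0.2163540 mGal/m
Combined elevation correction = 0.2163540 × 3142.6 = 679.9 mGal

679.9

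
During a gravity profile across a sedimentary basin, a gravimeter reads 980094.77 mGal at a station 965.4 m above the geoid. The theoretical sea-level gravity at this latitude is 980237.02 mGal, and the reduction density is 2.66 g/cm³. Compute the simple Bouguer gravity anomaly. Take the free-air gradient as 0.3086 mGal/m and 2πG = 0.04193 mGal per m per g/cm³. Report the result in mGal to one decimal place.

48.0

Free-air correction = 0.3086 × 965.4 = 297.92 mGal
Free-air anomaly = 980094.77 − 980237.02 + (297.92) = 155.67 mGal
Bouguer slab correction = 0.04193 × 2.66 × 965.4 = 107.67 mGal
Simple Bouguer anomaly = 155.67 − (107.67) = 48.00 mGal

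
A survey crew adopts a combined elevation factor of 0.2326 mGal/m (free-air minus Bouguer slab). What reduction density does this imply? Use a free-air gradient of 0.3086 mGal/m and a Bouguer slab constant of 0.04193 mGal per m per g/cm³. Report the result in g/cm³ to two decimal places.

0.2326 = 0.3086 − 0.04193 × ρ
ρ = (0.3086 − 0.2326) / 0.04193 = 1.81 g/cm³

1.81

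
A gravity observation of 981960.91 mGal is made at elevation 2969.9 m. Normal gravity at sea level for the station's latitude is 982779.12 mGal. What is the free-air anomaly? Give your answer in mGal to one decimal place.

98.3

Free-air correction = 0.3086 × 2969.9 = 916.51 mGal
Free-air anomaly = 981960.91 − 982779.12 + (916.51) = 98.30 mGal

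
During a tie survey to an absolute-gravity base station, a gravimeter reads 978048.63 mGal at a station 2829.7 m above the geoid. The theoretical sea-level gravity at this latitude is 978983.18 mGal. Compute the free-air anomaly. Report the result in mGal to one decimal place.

Free-air correction = 0.3086 × 2829.7 = 873.25 mGal
Free-air anomaly = 978048.63 − 978983.18 + (873.25) = -61.30 mGal

-61.3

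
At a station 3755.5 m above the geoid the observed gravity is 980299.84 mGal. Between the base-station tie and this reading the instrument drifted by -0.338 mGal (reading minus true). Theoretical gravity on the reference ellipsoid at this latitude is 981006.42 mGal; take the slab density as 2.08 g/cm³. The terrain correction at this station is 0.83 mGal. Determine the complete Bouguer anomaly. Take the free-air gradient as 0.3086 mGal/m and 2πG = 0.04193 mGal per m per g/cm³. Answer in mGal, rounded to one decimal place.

126.0

Drift-corrected reading = 980299.84 − (-0.338) = 980300.178 mGal
Free-air correction = 0.3086 × 3755.5 = 1158.95 mGal
Free-air anomaly = 980300.178 − 981006.42 + (1158.95) = 452.708 mGal
Bouguer slab correction = 0.04193 × 2.08 × 3755.5 = 327.53 mGal
Simple Bouguer anomaly = 452.708 − (327.53) = 125.178 mGal
Complete Bouguer anomaly = 125.178 + 0.83 = 126.008 mGal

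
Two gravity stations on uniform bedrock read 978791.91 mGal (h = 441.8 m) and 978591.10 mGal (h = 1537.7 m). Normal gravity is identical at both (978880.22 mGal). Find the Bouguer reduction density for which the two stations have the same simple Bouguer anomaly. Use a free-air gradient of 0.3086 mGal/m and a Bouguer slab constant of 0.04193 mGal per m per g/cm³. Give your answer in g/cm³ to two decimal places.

Δg_obs = 978591.10 − 978791.91 = -200.81 mGal over Δh = 1537.7 − 441.8 = 1095.9 m
Equal Bouguer anomalies ⇒ Δg_obs + (0.3086 − 0.04193ρ)·Δh = 0
0.3086 − 0.04193ρ = −Δg_obs/Δh = 0.18324
ρ = (0.3086 − 0.18324) / 0.04193 = 2.99 g/cm³

2.99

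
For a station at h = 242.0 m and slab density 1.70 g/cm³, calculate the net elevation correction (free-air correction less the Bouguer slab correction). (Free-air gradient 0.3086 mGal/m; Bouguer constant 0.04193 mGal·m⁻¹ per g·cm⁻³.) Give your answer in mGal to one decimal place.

57.4

Combined gradient = 0.3086 − 0.04193 × 1.70 = 0.2373190 mGal/m
Combined elevation correction = 0.2373190 × 242.0 = 57.4 mGal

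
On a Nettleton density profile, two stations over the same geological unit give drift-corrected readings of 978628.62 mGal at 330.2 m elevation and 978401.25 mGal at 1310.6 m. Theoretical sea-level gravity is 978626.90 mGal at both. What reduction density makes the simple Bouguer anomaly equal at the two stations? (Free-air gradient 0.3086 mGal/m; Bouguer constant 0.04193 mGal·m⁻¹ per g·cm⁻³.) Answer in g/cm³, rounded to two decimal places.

1.83

Δg_obs = 978401.25 − 978628.62 = -227.37 mGal over Δh = 1310.6 − 330.2 = 980.4 m
Equal Bouguer anomalies ⇒ Δg_obs + (0.3086 − 0.04193ρ)·Δh = 0
0.3086 − 0.04193ρ = −Δg_obs/Δh = 0.23192
ρ = (0.3086 − 0.23192) / 0.04193 = 1.83 g/cm³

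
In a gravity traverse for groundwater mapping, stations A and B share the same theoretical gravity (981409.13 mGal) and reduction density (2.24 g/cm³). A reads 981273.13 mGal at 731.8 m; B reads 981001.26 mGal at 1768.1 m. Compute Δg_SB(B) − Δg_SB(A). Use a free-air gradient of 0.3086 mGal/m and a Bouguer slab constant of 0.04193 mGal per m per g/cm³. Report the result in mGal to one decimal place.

Δg_SB(A) = 981273.13 − 981409.13 + 0.3086×731.8 − 0.04193×2.24×731.8 = 21.10 mGal
Δg_SB(B) = 981001.26 − 981409.13 + 0.3086×1768.1 − 0.04193×2.24×1768.1 = -28.30 mGal
Difference = -28.30 − (21.10) = -49.40 mGal

-49.4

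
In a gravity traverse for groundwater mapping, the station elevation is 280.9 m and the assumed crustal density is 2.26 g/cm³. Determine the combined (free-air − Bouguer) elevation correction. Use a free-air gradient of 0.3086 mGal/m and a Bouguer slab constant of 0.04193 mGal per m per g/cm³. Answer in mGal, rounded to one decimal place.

60.1

Combined gradient = 0.3086 − 0.04193 × 2.26 = 0.2138382 mGal/m
Combined elevation correction = 0.2138382 × 280.9 = 60.1 mGal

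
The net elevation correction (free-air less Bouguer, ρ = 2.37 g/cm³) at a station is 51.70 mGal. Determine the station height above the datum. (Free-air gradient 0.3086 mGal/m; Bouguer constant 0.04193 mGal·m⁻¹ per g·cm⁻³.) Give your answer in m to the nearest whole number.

247

Combined gradient = 0.3086 − 0.04193 × 2.37 = 0.2092259 mGal/m
h = 51.70 / 0.2092259 = 247.10 m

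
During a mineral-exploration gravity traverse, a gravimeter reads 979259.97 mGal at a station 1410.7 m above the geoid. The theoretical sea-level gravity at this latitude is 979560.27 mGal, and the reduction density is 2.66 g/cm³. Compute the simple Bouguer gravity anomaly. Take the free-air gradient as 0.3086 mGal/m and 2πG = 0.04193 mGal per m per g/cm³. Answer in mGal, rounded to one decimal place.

-22.3

Free-air correction = 0.3086 × 1410.7 = 435.34 mGal
Free-air anomaly = 979259.97 − 979560.27 + (435.34) = 135.04 mGal
Bouguer slab correction = 0.04193 × 2.66 × 1410.7 = 157.34 mGal
Simple Bouguer anomaly = 135.04 − (157.34) = -22.30 mGal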